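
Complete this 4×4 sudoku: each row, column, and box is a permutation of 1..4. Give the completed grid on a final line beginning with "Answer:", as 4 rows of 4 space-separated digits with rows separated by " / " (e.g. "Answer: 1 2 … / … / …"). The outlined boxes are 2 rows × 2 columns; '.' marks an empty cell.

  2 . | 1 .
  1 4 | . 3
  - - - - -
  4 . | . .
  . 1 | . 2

Step 1. [r4c1∈{3}] r4c1 is down to just 3. So r4c1=3.
Step 2. [r3c2∈{2}] r3c2 is down to just 2. So r3c2=2.
Step 3. [r2c3∈{2}] r2c3 has the single candidate 2 ⇒ r2c3=2.
Step 4. [r3c3∈{3}] only 3 remains possible at r3c3, so r3c3=3.
Step 5. [r1c2∈{3}] r1c2 has the single candidate 3, so r1c2=3.
Step 6. [r3c4∈{1}] r3c4 has the single candidate 1, so r3c4=1.
Step 7. [r4c3∈{4}] only 4 remains possible at r4c3. So r4c3=4.
Step 8. [r1c4∈{4}] r1c4 is down to just 4 ⇒ r1c4=4.

Answer: 2 3 1 4 / 1 4 2 3 / 4 2 3 1 / 3 1 4 2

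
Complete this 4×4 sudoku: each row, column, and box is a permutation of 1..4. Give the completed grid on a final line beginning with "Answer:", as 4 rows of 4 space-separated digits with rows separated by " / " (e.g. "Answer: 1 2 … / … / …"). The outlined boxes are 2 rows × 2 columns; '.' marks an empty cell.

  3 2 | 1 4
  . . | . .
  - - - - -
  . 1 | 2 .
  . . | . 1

Step 1. [r4c3∈{3,4}] 4 has one home in col 3: r4c3 ⇒ r4c3=4.
Step 2. [r2c2∈{4}] r2c2's peers cover all but 4 ⇒ r2c2=4.
Step 3. [r3c4∈{3}] r3c4 is down to just 3. So r3c4=3.
Step 4. [r3c1∈{4}] r3c1's peers cover all but 4, so r3c1=4.
Step 5. [r2c1∈{1}] only 1 remains possible at r2c1, so r2c1=1.
Step 6. [r2c4∈{2}] nothing but 2 survives at r2c4. So r2c4=2.
Step 7. [r4c1∈{2}] r4c1 has the single candidate 2, so r4c1=2.
Step 8. [r4c2∈{3}] nothing but 3 survives at r4c2 ⇒ r4c2=3.
Step 9. [r2c3∈{3}] r2c3's peers cover all but 3. So r2c3=3.

Answer: 3 2 1 4 / 1 4 3 2 / 4 1 2 3 / 2 3 4 1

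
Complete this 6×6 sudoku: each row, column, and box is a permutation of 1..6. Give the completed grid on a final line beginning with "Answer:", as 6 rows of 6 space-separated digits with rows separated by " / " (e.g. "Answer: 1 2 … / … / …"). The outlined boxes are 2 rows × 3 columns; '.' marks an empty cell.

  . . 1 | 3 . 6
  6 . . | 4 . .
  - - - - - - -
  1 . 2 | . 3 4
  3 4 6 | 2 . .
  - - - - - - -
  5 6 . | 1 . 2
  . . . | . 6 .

Step 1. [r2c3∈{3,5}] across col 3, 5 lands solely at r2c3. So r2c3=5.
Step 2. [r1c2∈{2}] r1c2 has the single candidate 2. So r1c2=2.
Step 3. [r6c6∈{3,5}] in col 6, 3 fits only at r6c6, so r6c6=3.
Step 4. [r4c6∈{1,5}] col 6 places 5 nowhere but r4c6. So r4c6=5.
Step 5. [r6c3∈{4}] r6c3 has the single candidate 4 ⇒ r6c3=4.
Step 6. [r2c5∈{1,2}] row 2 places 2 nowhere but r2c5, so r2c5=2.
Step 7. [r5c5∈{4}] r5c5's peers cover all but 4, so r5c5=4.
Step 8. [r6c2∈{1}] only 1 remains possible at r6c2, so r6c2=1.
Step 9. [r1c5∈{5}] r1c5 is down to just 5, so r1c5=5.
Step 10. [r2c6∈{1}] r2c6 is down to just 1. So r2c6=1.
Step 11. [r4c5∈{1}] nothing but 1 survives at r4c5 ⇒ r4c5=1.
Step 12. [r3c2∈{5}] r3c2's peers cover all but 5 ⇒ r3c2=5.
Step 13. [r5c3∈{3}] r5c3 is down to just 3. So r5c3=3.
Step 14. [r1c1∈{4}] only 4 remains possible at r1c1 ⇒ r1c1=4.
Step 15. [r6c1∈{2}] r6c1 is down to just 2, so r6c1=2.
Step 16. [r6c4∈{5}] r6c4's peers cover all but 5, so r6c4=5.
Step 17. [r3c4∈{6}] r3c4 is down to just 6. So r3c4=6.
Step 18. [r2c2∈{3}] only 3 remains possible at r2c2, so r2c2=3.

Answer: 4 2 1 3 5 6 / 6 3 5 4 2 1 / 1 5 2 6 3 4 / 3 4 6 2 1 5 / 5 6 3 1 4 2 / 2 1 4 5 6 3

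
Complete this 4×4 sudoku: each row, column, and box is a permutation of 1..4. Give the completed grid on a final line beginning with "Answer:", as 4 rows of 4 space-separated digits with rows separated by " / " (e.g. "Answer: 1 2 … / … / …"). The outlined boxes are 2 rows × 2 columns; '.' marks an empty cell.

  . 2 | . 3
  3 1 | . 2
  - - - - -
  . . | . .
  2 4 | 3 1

Step 1. [r2c3∈{4}] r2c3 has the single candidate 4 ⇒ r2c3=4.
Step 2. [r1c1∈{4}] only 4 remains possible at r1c1. So r1c1=4.
Step 3. [r3c4∈{4}] only 4 remains possible at r3c4. So r3c4=4.
Step 4. [r1c3∈{1}] r1c3's peers cover all but 1, so r1c3=1.
Step 5. [r3c1∈{1}] r3c1 has the single candidate 1. So r3c1=1.
Step 6. [r3c3∈{2}] r3c3 is down to just 2, so r3c3=2.
Step 7. [r3c2∈{3}] r3c2's peers cover all but 3, so r3c2=3.

Answer: 4 2 1 3 / 3 1 4 2 / 1 3 2 4 / 2 4 3 1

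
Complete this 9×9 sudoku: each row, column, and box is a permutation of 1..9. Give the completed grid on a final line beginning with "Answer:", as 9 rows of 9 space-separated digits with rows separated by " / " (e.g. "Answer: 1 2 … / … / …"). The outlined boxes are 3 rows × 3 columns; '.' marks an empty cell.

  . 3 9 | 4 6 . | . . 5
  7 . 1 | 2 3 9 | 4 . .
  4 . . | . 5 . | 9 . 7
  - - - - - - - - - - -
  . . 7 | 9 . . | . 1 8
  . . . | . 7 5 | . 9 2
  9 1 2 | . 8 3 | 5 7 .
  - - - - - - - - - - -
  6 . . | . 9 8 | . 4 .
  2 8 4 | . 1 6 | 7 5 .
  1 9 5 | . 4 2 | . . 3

Step 1. [r2c8∈{6,8}] in row 2, 8 fits only at r2c8. So r2c8=8.
Step 2. [r2c9∈{6}] nothing but 6 survives at r2c9, so r2c9=6.
Step 3. [r1c7∈{1,2}] r1c7 is the only open cell in box 3 admitting 1 ⇒ r1c7=1.
Step 4. [r5c2∈{4,6}] r5c2 is the only open cell in row 5 admitting 4, so r5c2=4.
Step 5. [r4c1∈{3,5}] 5 has one home in col 1: r4c1. So r4c1=5.
Step 6. [r5c1∈{3,8}] r5c1 is the only open cell in col 1 admitting 3 ⇒ r5c1=3.
Step 7. [r5c7∈{6}] only 6 remains possible at r5c7 ⇒ r5c7=6.
Step 8. [r3c3∈{6,8}] across col 3, 6 lands solely at r3c3 ⇒ r3c3=6.
Step 9. [r7c4∈{3,5,7}] row 7 places 5 nowhere but r7c4. So r7c4=5.
Step 10. [r3c2∈{2}] only 2 remains possible at r3c2 ⇒ r3c2=2.
Step 11. [r5c4∈{1}] only 1 remains possible at r5c4, so r5c4=1.
Step 12. [r8c4∈{3}] r8c4 is down to just 3. So r8c4=3.
Step 13. [r4c2∈{6}] r4c2's peers cover all but 6, so r4c2=6.
Step 14. [r3c8∈{3}] nothing but 3 survives at r3c8, so r3c8=3.
Step 15. [r1c6∈{7}] nothing but 7 survives at r1c6, so r1c6=7.
Step 16. [r6c4∈{6}] r6c4's peers cover all but 6 ⇒ r6c4=6.
Step 17. [r5c3∈{8}] nothing but 8 survives at r5c3, so r5c3=8.
Step 18. [r4c7∈{3}] nothing but 3 survives at r4c7. So r4c7=3.
Step 19. [r4c6∈{4}] only 4 remains possible at r4c6. So r4c6=4.
Step 20. [r7c2∈{7}] only 7 remains possible at r7c2. So r7c2=7.
Step 21. [r9c4∈{7}] r9c4's peers cover all but 7. So r9c4=7.
Step 22. [r7c3∈{3}] nothing but 3 survives at r7c3. So r7c3=3.
Step 23. [r9c7∈{8}] only 8 remains possible at r9c7, so r9c7=8.
Step 24. [r2c2∈{5}] r2c2 has the single candidate 5 ⇒ r2c2=5.
Step 25. [r7c9∈{1}] r7c9 has the single candidate 1. So r7c9=1.
Step 26. [r1c1∈{8}] only 8 remains possible at r1c1, so r1c1=8.
Step 27. [r6c9∈{4}] r6c9 is down to just 4 ⇒ r6c9=4.
Step 28. [r1c8∈{2}] only 2 remains possible at r1c8. So r1c8=2.
Step 29. [r4c5∈{2}] r4c5's peers cover all but 2, so r4c5=2.
Step 30. [r3c4∈{8}] r3c4 is down to just 8. So r3c4=8.
Step 31. [r9c8∈{6}] only 6 remains possible at r9c8. So r9c8=6.
Step 32. [r3c6∈{1}] r3c6's peers cover all but 1 ⇒ r3c6=1.
Step 33. [r7c7∈{2}] r7c7's peers cover all but 2 ⇒ r7c7=2.
Step 34. [r8c9∈{9}] r8c9 is down to just 9 ⇒ r8c9=9.

Answer: 8 3 9 4 6 7 1 2 5 / 7 5 1 2 3 9 4 8 6 / 4 2 6 8 5 1 9 3 7 / 5 6 7 9 2 4 3 1 8 / 3 4 8 1 7 5 6 9 2 / 9 1 2 6 8 3 5 7 4 / 6 7 3 5 9 8 2 4 1 / 2 8 4 3 1 6 7 5 9 / 1 9 5 7 4 2 8 6 3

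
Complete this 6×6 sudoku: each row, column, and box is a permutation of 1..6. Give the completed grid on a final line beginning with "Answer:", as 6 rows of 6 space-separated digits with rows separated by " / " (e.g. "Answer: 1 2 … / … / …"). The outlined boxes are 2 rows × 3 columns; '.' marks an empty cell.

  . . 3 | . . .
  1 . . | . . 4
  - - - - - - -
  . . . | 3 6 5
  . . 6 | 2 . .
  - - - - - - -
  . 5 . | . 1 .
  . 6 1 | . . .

Step 1. [r2c2∈{2}] r2c2 has the single candidate 2, so r2c2=2.
Step 2. [r2c4∈{5,6}] r2c4 is the only open cell in row 2 admitting 6. So r2c4=6.
Step 3. [r5c4∈{4}] r5c4 has the single candidate 4, so r5c4=4.
Step 4. [r3c3∈{2,4}] in col 3, 4 fits only at r3c3, so r3c3=4.
Step 5. [r6c1∈{2,3,4}] r6c1 is the only open cell in row 6 admitting 4. So r6c1=4.
Step 6. [r5c1∈{2,3}] 3 has one home in box 5: r5c1 ⇒ r5c1=3.
Step 7. [r1c4∈{1,5}] 1 has one home in col 4: r1c4 ⇒ r1c4=1.
Step 8. [r1c6∈{2}] only 2 remains possible at r1c6. So r1c6=2.
Step 9. [r1c5∈{5}] r1c5 is down to just 5, so r1c5=5.
Step 10. [r2c5∈{3}] r2c5's peers cover all but 3. So r2c5=3.
Step 11. [r4c6∈{1}] r4c6's peers cover all but 1. So r4c6=1.
Step 12. [r3c2∈{1}] r3c2's peers cover all but 1, so r3c2=1.
Step 13. [r4c2∈{3}] only 3 remains possible at r4c2 ⇒ r4c2=3.
Step 14. [r1c2∈{4}] r1c2's peers cover all but 4. So r1c2=4.
Step 15. [r2c3∈{5}] only 5 remains possible at r2c3. So r2c3=5.
Step 16. [r5c3∈{2}] r5c3 has the single candidate 2 ⇒ r5c3=2.
Step 17. [r6c4∈{5}] r6c4 is down to just 5. So r6c4=5.
Step 18. [r3c1∈{2}] only 2 remains possible at r3c1, so r3c1=2.
Step 19. [r5c6∈{6}] nothing but 6 survives at r5c6, so r5c6=6.
Step 20. [r6c6∈{3}] r6c6's peers cover all but 3. So r6c6=3.
Step 21. [r6c5∈{2}] only 2 remains possible at r6c5 ⇒ r6c5=2.
Step 22. [r1c1∈{6}] r1c1 has the single candidate 6 ⇒ r1c1=6.
Step 23. [r4c5∈{4}] r4c5 has the single candidate 4 ⇒ r4c5=4.
Step 24. [r4c1∈{5}] r4c1's peers cover all but 5. So r4c1=5.

Answer: 6 4 3 1 5 2 / 1 2 5 6 3 4 / 2 1 4 3 6 5 / 5 3 6 2 4 1 / 3 5 2 4 1 6 / 4 6 1 5 2 3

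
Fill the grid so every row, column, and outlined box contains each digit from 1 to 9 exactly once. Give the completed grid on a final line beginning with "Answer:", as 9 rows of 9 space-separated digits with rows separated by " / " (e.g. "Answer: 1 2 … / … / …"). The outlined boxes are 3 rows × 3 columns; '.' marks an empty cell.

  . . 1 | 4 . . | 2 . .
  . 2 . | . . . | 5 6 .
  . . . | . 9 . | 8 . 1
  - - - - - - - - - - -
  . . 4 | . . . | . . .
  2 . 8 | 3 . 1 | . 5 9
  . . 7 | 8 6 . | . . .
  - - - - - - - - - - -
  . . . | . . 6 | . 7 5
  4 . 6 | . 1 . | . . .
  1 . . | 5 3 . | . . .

Step 1. [r8c2∈{3,5,7,8,9}] in row 8, 5 fits only at r8c2, so r8c2=5.
Step 2. [r5c2∈{6}] nothing but 6 survives at r5c2 ⇒ r5c2=6.
Step 3. [r1c1∈{3,5,6,7,8,9}] across row 1, 6 lands solely at r1c1 ⇒ r1c1=6.
Step 4. [r2c9∈{3,4,7}] r2c9 is the only open cell in row 2 admitting 4 ⇒ r2c9=4.
Step 5. [r3c8∈{3}] r3c8's peers cover all but 3 ⇒ r3c8=3.
Step 6. [r7c7∈{1,3,4,9}] r7c7 is the only open cell in row 7 admitting 1, so r7c7=1.
Step 7. [r9c2∈{7,8,9}] r9c2 is the only open cell in box 7 admitting 7 ⇒ r9c2=7.
Step 8. [r7c5∈{2,4,8}] r7c5 is the only open cell in row 7 admitting 4. So r7c5=4.
Step 9. [r4c5∈{2,5,7}] across col 5, 2 lands solely at r4c5 ⇒ r4c5=2.
Step 10. [r5c5∈{7}] r5c5 is down to just 7, so r5c5=7.
Step 11. [r4c4∈{9}] r4c4 has the single candidate 9 ⇒ r4c4=9.
Step 12. [r7c4∈{2}] r7c4's peers cover all but 2 ⇒ r7c4=2.
Step 13. [r2c5∈{8}] nothing but 8 survives at r2c5 ⇒ r2c5=8.
Step 14. [r4c6∈{5}] r4c6's peers cover all but 5. So r4c6=5.
Step 15. [r4c1∈{3}] nothing but 3 survives at r4c1. So r4c1=3.
Step 16. [r1c2∈{3,8,9}] r1c2 is the only open cell in row 1 admitting 8, so r1c2=8.
Step 17. [r9c3∈{2,9}] 2 has one home in col 3: r9c3 ⇒ r9c3=2.
Step 18. [r5c7∈{4}] only 4 remains possible at r5c7 ⇒ r5c7=4.
Step 19. [r2c3∈{3,9}] box 1 places 3 nowhere but r2c3. So r2c3=3.
Step 20. [r2c6∈{7}] r2c6 is down to just 7. So r2c6=7.
Step 21. [r4c7∈{6,7}] col 7 places 7 nowhere but r4c7. So r4c7=7.
Step 22. [r7c3∈{9}] only 9 remains possible at r7c3. So r7c3=9.
Step 23. [r1c8∈{9}] r1c8's peers cover all but 9 ⇒ r1c8=9.
Step 24. [r6c2∈{1,9}] r6c2 is the only open cell in col 2 admitting 9 ⇒ r6c2=9.
Step 25. [r4c9∈{6,8}] row 4 places 6 nowhere but r4c9, so r4c9=6.
Step 26. [r9c9∈{8}] r9c9's peers cover all but 8 ⇒ r9c9=8.
Step 27. [r8c8∈{2}] only 2 remains possible at r8c8. So r8c8=2.
Step 28. [r6c7∈{3}] r6c7 has the single candidate 3, so r6c7=3.
Step 29. [r8c7∈{9}] only 9 remains possible at r8c7. So r8c7=9.
Step 30. [r4c2∈{1}] r4c2 is down to just 1. So r4c2=1.
Step 31. [r3c3∈{5}] r3c3 has the single candidate 5, so r3c3=5.
Step 32. [r3c6∈{2}] only 2 remains possible at r3c6, so r3c6=2.
Step 33. [r6c6∈{4}] nothing but 4 survives at r6c6 ⇒ r6c6=4.
Step 34. [r8c6∈{8}] only 8 remains possible at r8c6 ⇒ r8c6=8.
Step 35. [r6c8∈{1}] only 1 remains possible at r6c8. So r6c8=1.
Step 36. [r3c2∈{4}] r3c2's peers cover all but 4, so r3c2=4.
Step 37. [r8c4∈{7}] r8c4 is down to just 7. So r8c4=7.
Step 38. [r1c5∈{5}] only 5 remains possible at r1c5, so r1c5=5.
Step 39. [r1c6∈{3}] r1c6 has the single candidate 3. So r1c6=3.
Step 40. [r7c2∈{3}] only 3 remains possible at r7c2, so r7c2=3.
Step 41. [r6c1∈{5}] only 5 remains possible at r6c1, so r6c1=5.
Step 42. [r8c9∈{3}] nothing but 3 survives at r8c9. So r8c9=3.
Step 43. [r9c8∈{4}] r9c8 is down to just 4 ⇒ r9c8=4.
Step 44. [r6c9∈{2}] only 2 remains possible at r6c9 ⇒ r6c9=2.
Step 45. [r2c1∈{9}] r2c1's peers cover all but 9, so r2c1=9.
Step 46. [r9c7∈{6}] r9c7's peers cover all but 6 ⇒ r9c7=6.
Step 47. [r3c1∈{7}] only 7 remains possible at r3c1, so r3c1=7.
Step 48. [r7c1∈{8}] r7c1's peers cover all but 8. So r7c1=8.
Step 49. [r1c9∈{7}] only 7 remains possible at r1c9. So r1c9=7.
Step 50. [r2c4∈{1}] only 1 remains possible at r2c4, so r2c4=1.
Step 51. [r3c4∈{6}] r3c4 has the single candidate 6 ⇒ r3c4=6.
Step 52. [r4c8∈{8}] r4c8's peers cover all but 8, so r4c8=8.
Step 53. [r9c6∈{9}] nothing but 9 survives at r9c6 ⇒ r9c6=9.

Answer: 6 8 1 4 5 3 2 9 7 / 9 2 3 1 8 7 5 6 4 / 7 4 5 6 9 2 8 3 1 / 3 1 4 9 2 5 7 8 6 / 2 6 8 3 7 1 4 5 9 / 5 9 7 8 6 4 3 1 2 / 8 3 9 2 4 6 1 7 5 / 4 5 6 7 1 8 9 2 3 / 1 7 2 5 3 9 6 4 8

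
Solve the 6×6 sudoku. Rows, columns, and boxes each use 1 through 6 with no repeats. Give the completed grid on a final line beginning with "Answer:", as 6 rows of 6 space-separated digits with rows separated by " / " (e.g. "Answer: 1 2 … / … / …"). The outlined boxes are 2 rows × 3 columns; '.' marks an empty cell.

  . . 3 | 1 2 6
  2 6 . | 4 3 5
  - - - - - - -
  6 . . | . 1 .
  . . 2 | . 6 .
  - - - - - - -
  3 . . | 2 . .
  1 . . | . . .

Step 1. [r5c3∈{4,5,6}] 6 has one home in row 5: r5c3 ⇒ r5c3=6.
Step 2. [r4c2∈{1,3,4,5}] row 4 places 1 nowhere but r4c2 ⇒ r4c2=1.
Step 3. [r3c2∈{3,4,5}] r3c2 is the only open cell in col 2 admitting 3, so r3c2=3.
Step 4. [r3c4∈{5}] only 5 remains possible at r3c4. So r3c4=5.
Step 5. [r6c3∈{4,5}] across col 3, 5 lands solely at r6c3. So r6c3=5.
Step 6. [r6c5∈{4}] r6c5 has the single candidate 4 ⇒ r6c5=4.
Step 7. [r1c2∈{4,5}] in col 2, 5 fits only at r1c2 ⇒ r1c2=5.
Step 8. [r4c4∈{3}] nothing but 3 survives at r4c4 ⇒ r4c4=3.
Step 9. [r3c3∈{4}] r3c3's peers cover all but 4 ⇒ r3c3=4.
Step 10. [r5c5∈{5}] nothing but 5 survives at r5c5, so r5c5=5.
Step 11. [r5c2∈{4}] nothing but 4 survives at r5c2 ⇒ r5c2=4.
Step 12. [r4c1∈{5}] r4c1 is down to just 5. So r4c1=5.
Step 13. [r6c2∈{2}] only 2 remains possible at r6c2. So r6c2=2.
Step 14. [r4c6∈{4}] r4c6's peers cover all but 4, so r4c6=4.
Step 15. [r3c6∈{2}] only 2 remains possible at r3c6 ⇒ r3c6=2.
Step 16. [r2c3∈{1}] r2c3 has the single candidate 1, so r2c3=1.
Step 17. [r5c6∈{1}] r5c6's peers cover all but 1, so r5c6=1.
Step 18. [r6c4∈{6}] r6c4's peers cover all but 6, so r6c4=6.
Step 19. [r1c1∈{4}] nothing but 4 survives at r1c1 ⇒ r1c1=4.
Step 20. [r6c6∈{3}] nothing but 3 survives at r6c6, so r6c6=3.

Answer: 4 5 3 1 2 6 / 2 6 1 4 3 5 / 6 3 4 5 1 2 / 5 1 2 3 6 4 / 3 4 6 2 5 1 / 1 2 5 6 4 3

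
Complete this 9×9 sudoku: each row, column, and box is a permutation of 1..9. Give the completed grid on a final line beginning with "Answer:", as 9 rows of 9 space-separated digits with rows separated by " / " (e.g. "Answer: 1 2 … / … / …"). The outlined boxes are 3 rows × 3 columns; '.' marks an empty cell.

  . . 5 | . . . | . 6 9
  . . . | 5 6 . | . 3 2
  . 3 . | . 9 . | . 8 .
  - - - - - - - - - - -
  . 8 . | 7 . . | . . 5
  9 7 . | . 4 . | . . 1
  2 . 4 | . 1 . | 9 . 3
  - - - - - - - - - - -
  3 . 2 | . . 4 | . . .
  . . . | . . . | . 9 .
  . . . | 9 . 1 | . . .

Step 1. [r5c7∈{2,6,8}] r5c7 is the only open cell in box 6 admitting 8 ⇒ r5c7=8.
Step 2. [r4c7∈{2,4,6}] across box 6, 6 lands solely at r4c7 ⇒ r4c7=6.
Step 3. [r3c7∈{1,4,5,7}] in row 3, 5 fits only at r3c7. So r3c7=5.
Step 4. [r5c6∈{2,3,5,6}] row 5 places 5 nowhere but r5c6 ⇒ r5c6=5.
Step 5. [r1c2∈{1,2,4}] across col 2, 2 lands solely at r1c2. So r1c2=2.
Step 6. [r4c1∈{1}] r4c1 is down to just 1. So r4c1=1.
Step 7. [r7c8∈{1,5,7}] r7c8 is the only open cell in col 8 admitting 1, so r7c8=1.
Step 8. [r7c7∈{7}] r7c7 has the single candidate 7. So r7c7=7.
Step 9. [r9c8∈{2,4,5}] 5 has one home in col 8: r9c8. So r9c8=5.
Step 10. [r8c1∈{4,5,6,7,8}] in col 1, 5 fits only at r8c1 ⇒ r8c1=5.
Step 11. [r3c9∈{4,7}] col 9 places 7 nowhere but r3c9 ⇒ r3c9=7.
Step 12. [r2c3∈{1,7,8,9}] 9 has one home in col 3: r2c3, so r2c3=9.
Step 13. [r3c6∈{2}] r3c6 has the single candidate 2, so r3c6=2.
Step 14. [r4c3∈{3}] nothing but 3 survives at r4c3 ⇒ r4c3=3.
Step 15. [r5c3∈{6}] r5c3 has the single candidate 6, so r5c3=6.
Step 16. [r4c5∈{2}] r4c5's peers cover all but 2, so r4c5=2.
Step 17. [r8c4∈{2,3,6,8}] col 4 places 2 nowhere but r8c4 ⇒ r8c4=2.
Step 18. [r3c3∈{1}] only 1 remains possible at r3c3, so r3c3=1.
Step 19. [r2c2∈{4}] r2c2 has the single candidate 4, so r2c2=4.
Step 20. [r9c1∈{4,6,7,8}] in col 1, 4 fits only at r9c1. So r9c1=4.
Step 21. [r1c4∈{1,3,4,8}] 1 has one home in col 4: r1c4. So r1c4=1.
Step 22. [r9c2∈{6}] only 6 remains possible at r9c2, so r9c2=6.
Step 23. [r9c9∈{8}] r9c9 has the single candidate 8, so r9c9=8.
Step 24. [r8c3∈{7,8}] r8c3 is the only open cell in col 3 admitting 8. So r8c3=8.
Step 25. [r7c9∈{6}] nothing but 6 survives at r7c9 ⇒ r7c9=6.
Step 26. [r8c6∈{3,6,7}] 6 has one home in row 8: r8c6, so r8c6=6.
Step 27. [r6c6∈{8}] r6c6 is down to just 8 ⇒ r6c6=8.
Step 28. [r1c5∈{3,7,8}] r1c5 is the only open cell in box 2 admitting 8, so r1c5=8.
Step 29. [r8c5∈{3,7}] 7 has one home in row 8: r8c5. So r8c5=7.
Step 30. [r8c7∈{3,4}] in row 8, 3 fits only at r8c7. So r8c7=3.
Step 31. [r1c1∈{7}] nothing but 7 survives at r1c1, so r1c1=7.
Step 32. [r3c4∈{4}] nothing but 4 survives at r3c4, so r3c4=4.
Step 33. [r3c1∈{6}] r3c1's peers cover all but 6 ⇒ r3c1=6.
Step 34. [r1c6∈{3}] nothing but 3 survives at r1c6, so r1c6=3.
Step 35. [r7c5∈{5}] r7c5 has the single candidate 5. So r7c5=5.
Step 36. [r2c6∈{7}] r2c6 is down to just 7. So r2c6=7.
Step 37. [r4c6∈{9}] r4c6's peers cover all but 9, so r4c6=9.
Step 38. [r8c9∈{4}] nothing but 4 survives at r8c9. So r8c9=4.
Step 39. [r5c4∈{3}] r5c4 has the single candidate 3 ⇒ r5c4=3.
Step 40. [r5c8∈{2}] nothing but 2 survives at r5c8. So r5c8=2.
Step 41. [r2c1∈{8}] nothing but 8 survives at r2c1, so r2c1=8.
Step 42. [r7c2∈{9}] r7c2 has the single candidate 9 ⇒ r7c2=9.
Step 43. [r9c3∈{7}] nothing but 7 survives at r9c3, so r9c3=7.
Step 44. [r9c5∈{3}] r9c5 has the single candidate 3 ⇒ r9c5=3.
Step 45. [r6c8∈{7}] nothing but 7 survives at r6c8, so r6c8=7.
Step 46. [r8c2∈{1}] only 1 remains possible at r8c2 ⇒ r8c2=1.
Step 47. [r4c8∈{4}] r4c8 has the single candidate 4 ⇒ r4c8=4.
Step 48. [r6c4∈{6}] r6c4 has the single candidate 6, so r6c4=6.
Step 49. [r1c7∈{4}] r1c7 has the single candidate 4 ⇒ r1c7=4.
Step 50. [r2c7∈{1}] r2c7 has the single candidate 1, so r2c7=1.
Step 51. [r7c4∈{8}] nothing but 8 survives at r7c4 ⇒ r7c4=8.
Step 52. [r9c7∈{2}] r9c7's peers cover all but 2, so r9c7=2.
Step 53. [r6c2∈{5}] only 5 remains possible at r6c2 ⇒ r6c2=5.

Answer: 7 2 5 1 8 3 4 6 9 / 8 4 9 5 6 7 1 3 2 / 6 3 1 4 9 2 5 8 7 / 1 8 3 7 2 9 6 4 5 / 9 7 6 3 4 5 8 2 1 / 2 5 4 6 1 8 9 7 3 / 3 9 2 8 5 4 7 1 6 / 5 1 8 2 7 6 3 9 4 / 4 6 7 9 3 1 2 5 8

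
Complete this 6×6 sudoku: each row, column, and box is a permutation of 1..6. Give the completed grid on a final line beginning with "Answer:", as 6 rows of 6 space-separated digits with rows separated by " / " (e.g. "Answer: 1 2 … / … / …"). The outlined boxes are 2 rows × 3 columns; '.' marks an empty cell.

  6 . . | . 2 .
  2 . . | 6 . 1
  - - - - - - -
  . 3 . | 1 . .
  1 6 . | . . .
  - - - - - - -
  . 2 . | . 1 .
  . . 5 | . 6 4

Step 1. [r3c1∈{4,5}] r3c1 is the only open cell in col 1 admitting 5 ⇒ r3c1=5.
Step 2. [r3c5∈{4}] r3c5's peers cover all but 4. So r3c5=4.
Step 3. [r1c4∈{3,4,5}] in col 4, 4 fits only at r1c4. So r1c4=4.
Step 4. [r4c3∈{2,4}] 4 has one home in row 4: r4c3 ⇒ r4c3=4.
Step 5. [r2c3∈{3}] r2c3 is down to just 3. So r2c3=3.
Step 6. [r1c6∈{3,5}] row 1 places 3 nowhere but r1c6 ⇒ r1c6=3.
Step 7. [r1c2∈{1,5}] in row 1, 5 fits only at r1c2. So r1c2=5.
Step 8. [r6c4∈{2,3}] 2 has one home in row 6: r6c4 ⇒ r6c4=2.
Step 9. [r5c4∈{3,5}] r5c4 is the only open cell in box 6 admitting 3, so r5c4=3.
Step 10. [r4c6∈{2,5}] across row 4, 2 lands solely at r4c6, so r4c6=2.
Step 11. [r4c4∈{5}] r4c4's peers cover all but 5, so r4c4=5.
Step 12. [r1c3∈{1}] r1c3 has the single candidate 1, so r1c3=1.
Step 13. [r5c1∈{4}] r5c1 is down to just 4, so r5c1=4.
Step 14. [r6c1∈{3}] r6c1's peers cover all but 3. So r6c1=3.
Step 15. [r4c5∈{3}] r4c5 is down to just 3 ⇒ r4c5=3.
Step 16. [r3c3∈{2}] r3c3 has the single candidate 2. So r3c3=2.
Step 17. [r6c2∈{1}] r6c2's peers cover all but 1. So r6c2=1.
Step 18. [r5c6∈{5}] r5c6 has the single candidate 5 ⇒ r5c6=5.
Step 19. [r2c5∈{5}] r2c5 is down to just 5. So r2c5=5.
Step 20. [r2c2∈{4}] only 4 remains possible at r2c2. So r2c2=4.
Step 21. [r5c3∈{6}] r5c3 is down to just 6 ⇒ r5c3=6.
Step 22. [r3c6∈{6}] r3c6's peers cover all but 6. So r3c6=6.

Answer: 6 5 1 4 2 3 / 2 4 3 6 5 1 / 5 3 2 1 4 6 / 1 6 4 5 3 2 / 4 2 6 3 1 5 / 3 1 5 2 6 4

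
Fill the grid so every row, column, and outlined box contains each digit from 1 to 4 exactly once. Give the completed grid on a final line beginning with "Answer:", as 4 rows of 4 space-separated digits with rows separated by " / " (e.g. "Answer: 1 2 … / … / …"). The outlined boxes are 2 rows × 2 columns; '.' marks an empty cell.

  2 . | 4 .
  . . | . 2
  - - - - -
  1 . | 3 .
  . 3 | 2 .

Step 1. [r4c1∈{4}] r4c1's peers cover all but 4, so r4c1=4.
Step 2. [r1c2∈{1}] r1c2 is down to just 1 ⇒ r1c2=1.
Step 3. [r3c4∈{4}] r3c4 is down to just 4, so r3c4=4.
Step 4. [r2c2∈{4}] only 4 remains possible at r2c2 ⇒ r2c2=4.
Step 5. [r3c2∈{2}] only 2 remains possible at r3c2. So r3c2=2.
Step 6. [r1c4∈{3}] r1c4's peers cover all but 3. So r1c4=3.
Step 7. [r2c3∈{1}] nothing but 1 survives at r2c3, so r2c3=1.
Step 8. [r2c1∈{3}] r2c1 has the single candidate 3, so r2c1=3.
Step 9. [r4c4∈{1}] r4c4 is down to just 1, so r4c4=1.

Answer: 2 1 4 3 / 3 4 1 2 / 1 2 3 4 / 4 3 2 1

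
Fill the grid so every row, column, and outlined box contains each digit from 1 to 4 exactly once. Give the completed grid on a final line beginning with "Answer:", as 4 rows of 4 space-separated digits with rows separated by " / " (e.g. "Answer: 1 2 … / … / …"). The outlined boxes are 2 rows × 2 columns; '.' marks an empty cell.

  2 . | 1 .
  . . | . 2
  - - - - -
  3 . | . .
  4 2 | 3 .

Step 1. [r2c3∈{4}] r2c3's peers cover all but 4, so r2c3=4.
Step 2. [r3c2∈{1}] r3c2 is down to just 1, so r3c2=1.
Step 3. [r1c4∈{3}] r1c4's peers cover all but 3. So r1c4=3.
Step 4. [r2c1∈{1}] r2c1 has the single candidate 1 ⇒ r2c1=1.
Step 5. [r1c2∈{4}] nothing but 4 survives at r1c2 ⇒ r1c2=4.
Step 6. [r4c4∈{1}] r4c4 is down to just 1, so r4c4=1.
Step 7. [r3c4∈{4}] r3c4 has the single candidate 4, so r3c4=4.
Step 8. [r2c2∈{3}] r2c2 has the single candidate 3 ⇒ r2c2=3.
Step 9. [r3c3∈{2}] only 2 remains possible at r3c3 ⇒ r3c3=2.

Answer: 2 4 1 3 / 1 3 4 2 / 3 1 2 4 / 4 2 3 1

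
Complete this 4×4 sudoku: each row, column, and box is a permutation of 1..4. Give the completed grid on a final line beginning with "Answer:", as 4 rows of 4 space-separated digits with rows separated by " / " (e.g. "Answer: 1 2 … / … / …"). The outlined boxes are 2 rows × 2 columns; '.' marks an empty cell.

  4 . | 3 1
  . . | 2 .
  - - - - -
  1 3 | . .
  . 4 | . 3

Step 1. [r3c3∈{4}] r3c3 has the single candidate 4. So r3c3=4.
Step 2. [r3c4∈{2}] r3c4 is down to just 2. So r3c4=2.
Step 3. [r2c1∈{3}] r2c1 has the single candidate 3, so r2c1=3.
Step 4. [r4c3∈{1}] r4c3 is down to just 1. So r4c3=1.
Step 5. [r4c1∈{2}] r4c1 is down to just 2, so r4c1=2.
Step 6. [r2c2∈{1}] r2c2 is down to just 1, so r2c2=1.
Step 7. [r2c4∈{4}] r2c4 has the single candidate 4, so r2c4=4.
Step 8. [r1c2∈{2}] r1c2 is down to just 2. So r1c2=2.

Answer: 4 2 3 1 / 3 1 2 4 / 1 3 4 2 / 2 4 1 3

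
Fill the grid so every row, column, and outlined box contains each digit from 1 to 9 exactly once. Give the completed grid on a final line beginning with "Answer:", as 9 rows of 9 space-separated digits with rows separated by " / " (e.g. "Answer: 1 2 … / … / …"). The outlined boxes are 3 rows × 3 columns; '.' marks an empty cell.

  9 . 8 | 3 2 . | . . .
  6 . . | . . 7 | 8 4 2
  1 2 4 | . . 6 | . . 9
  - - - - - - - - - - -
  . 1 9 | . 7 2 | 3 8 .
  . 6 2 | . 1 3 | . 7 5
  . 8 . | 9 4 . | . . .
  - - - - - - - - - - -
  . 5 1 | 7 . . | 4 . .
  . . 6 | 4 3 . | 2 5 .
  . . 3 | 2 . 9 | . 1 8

Step 1. [r6c6∈{5}] nothing but 5 survives at r6c6 ⇒ r6c6=5.
Step 2. [r1c8∈{6}] r1c8's peers cover all but 6. So r1c8=6.
Step 3. [r8c9∈{7}] r8c9 has the single candidate 7. So r8c9=7.
Step 4. [r9c7∈{6}] only 6 remains possible at r9c7, so r9c7=6.
Step 5. [r1c9∈{1}] r1c9 has the single candidate 1 ⇒ r1c9=1.
Step 6. [r7c6∈{8}] r7c6 is down to just 8. So r7c6=8.
Step 7. [r9c2∈{4,7}] across col 2, 4 lands solely at r9c2 ⇒ r9c2=4.
Step 8. [r3c7∈{5,7}] 7 has one home in row 3: r3c7, so r3c7=7.
Step 9. [r3c5∈{5,8}] 8 has one home in col 5: r3c5. So r3c5=8.
Step 10. [r2c3∈{5}] r2c3's peers cover all but 5 ⇒ r2c3=5.
Step 11. [r4c9∈{4,6}] col 9 places 4 nowhere but r4c9. So r4c9=4.
Step 12. [r7c8∈{3,9}] row 7 places 9 nowhere but r7c8. So r7c8=9.
Step 13. [r6c1∈{3,7}] 3 has one home in row 6: r6c1, so r6c1=3.
Step 14. [r8c2∈{9}] r8c2's peers cover all but 9 ⇒ r8c2=9.
Step 15. [r6c8∈{2}] r6c8's peers cover all but 2. So r6c8=2.
Step 16. [r7c1∈{2}] r7c1 has the single candidate 2, so r7c1=2.
Step 17. [r4c1∈{5}] r4c1 is down to just 5. So r4c1=5.
Step 18. [r8c1∈{8}] r8c1 has the single candidate 8 ⇒ r8c1=8.
Step 19. [r1c2∈{7}] r1c2's peers cover all but 7 ⇒ r1c2=7.
Step 20. [r1c6∈{4}] r1c6 is down to just 4. So r1c6=4.
Step 21. [r5c4∈{8}] r5c4's peers cover all but 8 ⇒ r5c4=8.
Step 22. [r3c8∈{3}] only 3 remains possible at r3c8. So r3c8=3.
Step 23. [r6c3∈{7}] r6c3's peers cover all but 7 ⇒ r6c3=7.
Step 24. [r6c9∈{6}] r6c9 is down to just 6. So r6c9=6.
Step 25. [r7c5∈{6}] r7c5's peers cover all but 6, so r7c5=6.
Step 26. [r5c7∈{9}] r5c7's peers cover all but 9, so r5c7=9.
Step 27. [r8c6∈{1}] r8c6 is down to just 1. So r8c6=1.
Step 28. [r2c2∈{3}] r2c2 is down to just 3, so r2c2=3.
Step 29. [r6c7∈{1}] nothing but 1 survives at r6c7, so r6c7=1.
Step 30. [r3c4∈{5}] r3c4 is down to just 5, so r3c4=5.
Step 31. [r9c1∈{7}] r9c1 has the single candidate 7 ⇒ r9c1=7.
Step 32. [r4c4∈{6}] only 6 remains possible at r4c4 ⇒ r4c4=6.
Step 33. [r9c5∈{5}] r9c5 is down to just 5. So r9c5=5.
Step 34. [r5c1∈{4}] r5c1's peers cover all but 4 ⇒ r5c1=4.
Step 35. [r7c9∈{3}] r7c9 is down to just 3. So r7c9=3.
Step 36. [r2c5∈{9}] r2c5's peers cover all but 9 ⇒ r2c5=9.
Step 37. [r1c7∈{5}] r1c7 is down to just 5, so r1c7=5.
Step 38. [r2c4∈{1}] nothing but 1 survives at r2c4, so r2c4=1.

Answer: 9 7 8 3 2 4 5 6 1 / 6 3 5 1 9 7 8 4 2 / 1 2 4 5 8 6 7 3 9 / 5 1 9 6 7 2 3 8 4 / 4 6 2 8 1 3 9 7 5 / 3 8 7 9 4 5 1 2 6 / 2 5 1 7 6 8 4 9 3 / 8 9 6 4 3 1 2 5 7 / 7 4 3 2 5 9 6 1 8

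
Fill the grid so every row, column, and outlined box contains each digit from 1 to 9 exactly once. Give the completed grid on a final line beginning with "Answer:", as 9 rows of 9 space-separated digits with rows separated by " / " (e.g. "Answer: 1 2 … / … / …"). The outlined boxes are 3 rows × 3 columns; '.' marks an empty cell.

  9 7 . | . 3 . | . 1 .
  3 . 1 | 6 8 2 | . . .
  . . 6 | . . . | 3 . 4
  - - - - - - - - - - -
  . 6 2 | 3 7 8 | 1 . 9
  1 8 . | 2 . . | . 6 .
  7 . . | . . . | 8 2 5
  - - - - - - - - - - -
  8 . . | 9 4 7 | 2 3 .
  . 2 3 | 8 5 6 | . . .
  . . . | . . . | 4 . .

Step 1. [r3c2∈{5}] r3c2 is down to just 5, so r3c2=5.
Step 2. [r2c9∈{7}] r2c9 is down to just 7, so r2c9=7.
Step 3. [r9c4∈{1}] r9c4 is down to just 1. So r9c4=1.
Step 4. [r9c8∈{5,7,8,9}] across box 9, 5 lands solely at r9c8. So r9c8=5.
Step 5. [r6c4∈{4}] r6c4 is down to just 4, so r6c4=4.
Step 6. [r5c5∈{9}] only 9 remains possible at r5c5, so r5c5=9.
Step 7. [r2c8∈{9}] r2c8 has the single candidate 9 ⇒ r2c8=9.
Step 8. [r5c3∈{4,5}] r5c3 is the only open cell in row 5 admitting 4, so r5c3=4.
Step 9. [r7c9∈{1,6}] r7c9 is the only open cell in row 7 admitting 6. So r7c9=6.
Step 10. [r3c5∈{1}] nothing but 1 survives at r3c5 ⇒ r3c5=1.
Step 11. [r1c4∈{5}] nothing but 5 survives at r1c4. So r1c4=5.
Step 12. [r6c3∈{9}] r6c3's peers cover all but 9, so r6c3=9.
Step 13. [r5c7∈{7}] r5c7's peers cover all but 7, so r5c7=7.
Step 14. [r1c3∈{8}] nothing but 8 survives at r1c3, so r1c3=8.
Step 15. [r8c1∈{4}] r8c1's peers cover all but 4, so r8c1=4.
Step 16. [r3c4∈{7}] r3c4 is down to just 7 ⇒ r3c4=7.
Step 17. [r1c9∈{2}] r1c9 has the single candidate 2. So r1c9=2.
Step 18. [r8c7∈{9}] r8c7 is down to just 9 ⇒ r8c7=9.
Step 19. [r5c6∈{5}] r5c6 has the single candidate 5, so r5c6=5.
Step 20. [r9c3∈{7}] r9c3's peers cover all but 7. So r9c3=7.
Step 21. [r7c2∈{1}] r7c2 has the single candidate 1 ⇒ r7c2=1.
Step 22. [r3c1∈{2}] only 2 remains possible at r3c1, so r3c1=2.
Step 23. [r4c1∈{5}] nothing but 5 survives at r4c1. So r4c1=5.
Step 24. [r9c5∈{2}] only 2 remains possible at r9c5 ⇒ r9c5=2.
Step 25. [r2c7∈{5}] only 5 remains possible at r2c7. So r2c7=5.
Step 26. [r3c8∈{8}] r3c8 has the single candidate 8, so r3c8=8.
Step 27. [r6c5∈{6}] only 6 remains possible at r6c5, so r6c5=6.
Step 28. [r1c6∈{4}] r1c6 has the single candidate 4, so r1c6=4.
Step 29. [r7c3∈{5}] r7c3 has the single candidate 5 ⇒ r7c3=5.
Step 30. [r6c2∈{3}] nothing but 3 survives at r6c2. So r6c2=3.
Step 31. [r8c8∈{7}] nothing but 7 survives at r8c8, so r8c8=7.
Step 32. [r6c6∈{1}] only 1 remains possible at r6c6. So r6c6=1.
Step 33. [r9c6∈{3}] r9c6 has the single candidate 3 ⇒ r9c6=3.
Step 34. [r5c9∈{3}] nothing but 3 survives at r5c9 ⇒ r5c9=3.
Step 35. [r4c8∈{4}] r4c8 is down to just 4. So r4c8=4.
Step 36. [r8c9∈{1}] r8c9 is down to just 1. So r8c9=1.
Step 37. [r2c2∈{4}] r2c2 is down to just 4 ⇒ r2c2=4.
Step 38. [r9c1∈{6}] r9c1 is down to just 6. So r9c1=6.
Step 39. [r9c2∈{9}] r9c2 is down to just 9 ⇒ r9c2=9.
Step 40. [r3c6∈{9}] nothing but 9 survives at r3c6 ⇒ r3c6=9.
Step 41. [r1c7∈{6}] r1c7 has the single candidate 6 ⇒ r1c7=6.
Step 42. [r9c9∈{8}] r9c9 has the single candidate 8, so r9c9=8.

Answer: 9 7 8 5 3 4 6 1 2 / 3 4 1 6 8 2 5 9 7 / 2 5 6 7 1 9 3 8 4 / 5 6 2 3 7 8 1 4 9 / 1 8 4 2 9 5 7 6 3 / 7 3 9 4 6 1 8 2 5 / 8 1 5 9 4 7 2 3 6 / 4 2 3 8 5 6 9 7 1 / 6 9 7 1 2 3 4 5 8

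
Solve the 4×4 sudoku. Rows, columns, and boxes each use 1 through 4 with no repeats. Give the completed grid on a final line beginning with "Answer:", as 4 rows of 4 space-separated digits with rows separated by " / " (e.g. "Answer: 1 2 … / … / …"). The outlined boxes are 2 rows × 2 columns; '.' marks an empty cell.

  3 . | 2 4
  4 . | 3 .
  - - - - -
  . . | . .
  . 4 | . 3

Step 1. [r4c3∈{1}] only 1 remains possible at r4c3, so r4c3=1.
Step 2. [r3c1∈{1,2}] r3c1 is the only open cell in col 1 admitting 1 ⇒ r3c1=1.
Step 3. [r2c2∈{1,2}] across row 2, 2 lands solely at r2c2, so r2c2=2.
Step 4. [r3c4∈{2}] r3c4 has the single candidate 2, so r3c4=2.
Step 5. [r3c3∈{4}] r3c3's peers cover all but 4 ⇒ r3c3=4.
Step 6. [r2c4∈{1}] only 1 remains possible at r2c4, so r2c4=1.
Step 7. [r3c2∈{3}] r3c2's peers cover all but 3. So r3c2=3.
Step 8. [r4c1∈{2}] r4c1's peers cover all but 2 ⇒ r4c1=2.
Step 9. [r1c2∈{1}] nothing but 1 survives at r1c2, so r1c2=1.

Answer: 3 1 2 4 / 4 2 3 1 / 1 3 4 2 / 2 4 1 3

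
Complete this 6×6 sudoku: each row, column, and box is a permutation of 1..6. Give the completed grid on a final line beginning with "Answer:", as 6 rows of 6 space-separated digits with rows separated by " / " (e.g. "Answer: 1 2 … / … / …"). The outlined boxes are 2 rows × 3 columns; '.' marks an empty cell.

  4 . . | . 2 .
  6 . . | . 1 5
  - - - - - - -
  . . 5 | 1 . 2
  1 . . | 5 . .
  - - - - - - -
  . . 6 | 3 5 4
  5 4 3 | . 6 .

Step 1. [r2c2∈{2,3}] in row 2, 3 fits only at r2c2 ⇒ r2c2=3.
Step 2. [r4c6∈{3,6}] 6 has one home in box 4: r4c6. So r4c6=6.
Step 3. [r4c3∈{2,4}] across col 3, 4 lands solely at r4c3, so r4c3=4.
Step 4. [r5c2∈{1,2}] r5c2 is the only open cell in row 5 admitting 1 ⇒ r5c2=1.
Step 5. [r4c5∈{3}] nothing but 3 survives at r4c5, so r4c5=3.
Step 6. [r1c3∈{1}] r1c3 has the single candidate 1, so r1c3=1.
Step 7. [r2c3∈{2}] r2c3's peers cover all but 2, so r2c3=2.
Step 8. [r1c6∈{3}] r1c6 has the single candidate 3 ⇒ r1c6=3.
Step 9. [r6c6∈{1}] only 1 remains possible at r6c6 ⇒ r6c6=1.
Step 10. [r4c2∈{2}] r4c2 is down to just 2 ⇒ r4c2=2.
Step 11. [r2c4∈{4}] r2c4's peers cover all but 4. So r2c4=4.
Step 12. [r1c4∈{6}] only 6 remains possible at r1c4 ⇒ r1c4=6.
Step 13. [r5c1∈{2}] r5c1 has the single candidate 2. So r5c1=2.
Step 14. [r1c2∈{5}] nothing but 5 survives at r1c2 ⇒ r1c2=5.
Step 15. [r3c2∈{6}] r3c2 is down to just 6 ⇒ r3c2=6.
Step 16. [r6c4∈{2}] r6c4 is down to just 2. So r6c4=2.
Step 17. [r3c5∈{4}] r3c5 has the single candidate 4. So r3c5=4.
Step 18. [r3c1∈{3}] r3c1 is down to just 3 ⇒ r3c1=3.

Answer: 4 5 1 6 2 3 / 6 3 2 4 1 5 / 3 6 5 1 4 2 / 1 2 4 5 3 6 / 2 1 6 3 5 4 / 5 4 3 2 6 1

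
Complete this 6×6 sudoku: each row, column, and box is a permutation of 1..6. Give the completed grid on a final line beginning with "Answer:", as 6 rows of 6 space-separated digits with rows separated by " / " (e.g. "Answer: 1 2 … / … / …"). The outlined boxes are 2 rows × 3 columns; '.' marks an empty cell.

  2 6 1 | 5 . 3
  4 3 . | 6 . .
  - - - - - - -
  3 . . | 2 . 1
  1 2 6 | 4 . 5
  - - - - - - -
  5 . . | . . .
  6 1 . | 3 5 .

Step 1. [r5c2∈{4}] r5c2 has the single candidate 4. So r5c2=4.
Step 2. [r2c6∈{2}] r2c6's peers cover all but 2 ⇒ r2c6=2.
Step 3. [r5c5∈{1,2,6}] col 5 places 2 nowhere but r5c5. So r5c5=2.
Step 4. [r3c2∈{5}] r3c2's peers cover all but 5. So r3c2=5.
Step 5. [r5c6∈{6}] r5c6 has the single candidate 6 ⇒ r5c6=6.
Step 6. [r5c4∈{1}] r5c4 has the single candidate 1, so r5c4=1.
Step 7. [r6c6∈{4}] r6c6's peers cover all but 4 ⇒ r6c6=4.
Step 8. [r3c3∈{4}] r3c3's peers cover all but 4. So r3c3=4.
Step 9. [r1c5∈{4}] only 4 remains possible at r1c5. So r1c5=4.
Step 10. [r6c3∈{2}] r6c3 is down to just 2 ⇒ r6c3=2.
Step 11. [r5c3∈{3}] r5c3 is down to just 3. So r5c3=3.
Step 12. [r3c5∈{6}] nothing but 6 survives at r3c5. So r3c5=6.
Step 13. [r2c3∈{5}] r2c3 is down to just 5 ⇒ r2c3=5.
Step 14. [r4c5∈{3}] r4c5 has the single candidate 3. So r4c5=3.
Step 15. [r2c5∈{1}] only 1 remains possible at r2c5, so r2c5=1.

Answer: 2 6 1 5 4 3 / 4 3 5 6 1 2 / 3 5 4 2 6 1 / 1 2 6 4 3 5 / 5 4 3 1 2 6 / 6 1 2 3 5 4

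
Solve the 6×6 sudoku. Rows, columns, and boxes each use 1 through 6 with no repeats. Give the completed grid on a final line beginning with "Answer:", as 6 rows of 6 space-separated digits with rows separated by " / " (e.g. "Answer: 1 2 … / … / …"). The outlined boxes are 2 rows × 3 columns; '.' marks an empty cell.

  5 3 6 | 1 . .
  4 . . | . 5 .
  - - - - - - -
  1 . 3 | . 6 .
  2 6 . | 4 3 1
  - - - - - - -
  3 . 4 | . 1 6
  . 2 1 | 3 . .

Step 1. [r1c5∈{2,4}] 2 has one home in col 5: r1c5 ⇒ r1c5=2.
Step 2. [r6c6∈{4,5}] in row 6, 5 fits only at r6c6 ⇒ r6c6=5.
Step 3. [r3c4∈{2,5}] 5 has one home in col 4: r3c4. So r3c4=5.
Step 4. [r2c4∈{6}] r2c4 has the single candidate 6, so r2c4=6.
Step 5. [r2c6∈{3}] r2c6 has the single candidate 3, so r2c6=3.
Step 6. [r4c3∈{5}] r4c3's peers cover all but 5, so r4c3=5.
Step 7. [r5c4∈{2}] only 2 remains possible at r5c4 ⇒ r5c4=2.
Step 8. [r2c2∈{1}] nothing but 1 survives at r2c2 ⇒ r2c2=1.
Step 9. [r6c5∈{4}] r6c5's peers cover all but 4. So r6c5=4.
Step 10. [r3c2∈{4}] r3c2 has the single candidate 4. So r3c2=4.
Step 11. [r2c3∈{2}] r2c3 has the single candidate 2, so r2c3=2.
Step 12. [r3c6∈{2}] r3c6 is down to just 2, so r3c6=2.
Step 13. [r5c2∈{5}] r5c2's peers cover all but 5, so r5c2=5.
Step 14. [r6c1∈{6}] nothing but 6 survives at r6c1, so r6c1=6.
Step 15. [r1c6∈{4}] r1c6 has the single candidate 4 ⇒ r1c6=4.

Answer: 5 3 6 1 2 4 / 4 1 2 6 5 3 / 1 4 3 5 6 2 / 2 6 5 4 3 1 / 3 5 4 2 1 6 / 6 2 1 3 4 5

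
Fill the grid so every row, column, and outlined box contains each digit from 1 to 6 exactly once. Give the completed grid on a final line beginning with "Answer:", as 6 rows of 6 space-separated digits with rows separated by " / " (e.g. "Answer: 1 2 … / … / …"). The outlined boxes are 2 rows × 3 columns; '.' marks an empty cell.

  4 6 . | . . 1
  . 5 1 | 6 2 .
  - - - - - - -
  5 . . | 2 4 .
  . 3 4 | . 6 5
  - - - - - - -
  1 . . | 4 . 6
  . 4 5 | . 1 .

Step 1. [r6c4∈{3}] r6c4 has the single candidate 3, so r6c4=3.
Step 2. [r1c5∈{3,5}] col 5 places 3 nowhere but r1c5. So r1c5=3.
Step 3. [r5c2∈{2}] r5c2 has the single candidate 2. So r5c2=2.
Step 4. [r5c5∈{5}] r5c5 has the single candidate 5 ⇒ r5c5=5.
Step 5. [r6c1∈{6}] only 6 remains possible at r6c1. So r6c1=6.
Step 6. [r1c3∈{2}] nothing but 2 survives at r1c3, so r1c3=2.
Step 7. [r4c1∈{2}] nothing but 2 survives at r4c1 ⇒ r4c1=2.
Step 8. [r3c6∈{3}] r3c6's peers cover all but 3, so r3c6=3.
Step 9. [r3c3∈{6}] nothing but 6 survives at r3c3, so r3c3=6.
Step 10. [r2c6∈{4}] r2c6 is down to just 4. So r2c6=4.
Step 11. [r4c4∈{1}] r4c4 is down to just 1. So r4c4=1.
Step 12. [r5c3∈{3}] nothing but 3 survives at r5c3 ⇒ r5c3=3.
Step 13. [r3c2∈{1}] r3c2 has the single candidate 1 ⇒ r3c2=1.
Step 14. [r6c6∈{2}] r6c6's peers cover all but 2, so r6c6=2.
Step 15. [r1c4∈{5}] only 5 remains possible at r1c4. So r1c4=5.
Step 16. [r2c1∈{3}] r2c1 has the single candidate 3 ⇒ r2c1=3.

Answer: 4 6 2 5 3 1 / 3 5 1 6 2 4 / 5 1 6 2 4 3 / 2 3 4 1 6 5 / 1 2 3 4 5 6 / 6 4 5 3 1 2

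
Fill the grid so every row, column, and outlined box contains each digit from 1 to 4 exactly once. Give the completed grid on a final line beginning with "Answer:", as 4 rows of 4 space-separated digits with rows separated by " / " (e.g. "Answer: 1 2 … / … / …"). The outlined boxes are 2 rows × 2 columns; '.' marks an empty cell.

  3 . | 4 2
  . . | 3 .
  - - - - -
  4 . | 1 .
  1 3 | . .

Step 1. [r2c2∈{1,2,4}] in row 2, 4 fits only at r2c2 ⇒ r2c2=4.
Step 2. [r4c3∈{2}] r4c3's peers cover all but 2 ⇒ r4c3=2.
Step 3. [r2c1∈{2}] only 2 remains possible at r2c1. So r2c1=2.
Step 4. [r3c2∈{2}] r3c2 has the single candidate 2 ⇒ r3c2=2.
Step 5. [r3c4∈{3}] r3c4 is down to just 3. So r3c4=3.
Step 6. [r2c4∈{1}] r2c4's peers cover all but 1 ⇒ r2c4=1.
Step 7. [r4c4∈{4}] only 4 remains possible at r4c4 ⇒ r4c4=4.
Step 8. [r1c2∈{1}] only 1 remains possible at r1c2, so r1c2=1.

Answer: 3 1 4 2 / 2 4 3 1 / 4 2 1 3 / 1 3 2 4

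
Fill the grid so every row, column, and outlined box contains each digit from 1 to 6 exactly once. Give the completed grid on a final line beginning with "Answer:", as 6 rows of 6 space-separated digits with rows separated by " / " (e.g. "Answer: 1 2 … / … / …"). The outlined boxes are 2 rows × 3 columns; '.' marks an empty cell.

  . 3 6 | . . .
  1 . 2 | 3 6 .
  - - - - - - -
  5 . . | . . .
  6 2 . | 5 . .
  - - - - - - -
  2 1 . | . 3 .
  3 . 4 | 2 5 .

Step 1. [r3c2∈{4}] only 4 remains possible at r3c2 ⇒ r3c2=4.
Step 2. [r2c6∈{4,5}] 4 has one home in row 2: r2c6, so r2c6=4.
Step 3. [r6c6∈{1,6}] 1 has one home in row 6: r6c6, so r6c6=1.
Step 4. [r4c6∈{3}] r4c6's peers cover all but 3 ⇒ r4c6=3.
Step 5. [r5c6∈{6}] nothing but 6 survives at r5c6, so r5c6=6.
Step 6. [r4c3∈{1}] r4c3 is down to just 1 ⇒ r4c3=1.
Step 7. [r1c4∈{1}] r1c4 has the single candidate 1 ⇒ r1c4=1.
Step 8. [r1c5∈{2}] only 2 remains possible at r1c5. So r1c5=2.
Step 9. [r6c2∈{6}] r6c2's peers cover all but 6. So r6c2=6.
Step 10. [r5c4∈{4}] only 4 remains possible at r5c4, so r5c4=4.
Step 11. [r3c4∈{6}] nothing but 6 survives at r3c4, so r3c4=6.
Step 12. [r1c6∈{5}] r1c6's peers cover all but 5, so r1c6=5.
Step 13. [r3c6∈{2}] only 2 remains possible at r3c6. So r3c6=2.
Step 14. [r4c5∈{4}] nothing but 4 survives at r4c5 ⇒ r4c5=4.
Step 15. [r1c1∈{4}] r1c1 has the single candidate 4, so r1c1=4.
Step 16. [r2c2∈{5}] r2c2 has the single candidate 5. So r2c2=5.
Step 17. [r3c3∈{3}] nothing but 3 survives at r3c3 ⇒ r3c3=3.
Step 18. [r3c5∈{1}] nothing but 1 survives at r3c5. So r3c5=1.
Step 19. [r5c3∈{5}] r5c3 is down to just 5 ⇒ r5c3=5.

Answer: 4 3 6 1 2 5 / 1 5 2 3 6 4 / 5 4 3 6 1 2 / 6 2 1 5 4 3 / 2 1 5 4 3 6 / 3 6 4 2 5 1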